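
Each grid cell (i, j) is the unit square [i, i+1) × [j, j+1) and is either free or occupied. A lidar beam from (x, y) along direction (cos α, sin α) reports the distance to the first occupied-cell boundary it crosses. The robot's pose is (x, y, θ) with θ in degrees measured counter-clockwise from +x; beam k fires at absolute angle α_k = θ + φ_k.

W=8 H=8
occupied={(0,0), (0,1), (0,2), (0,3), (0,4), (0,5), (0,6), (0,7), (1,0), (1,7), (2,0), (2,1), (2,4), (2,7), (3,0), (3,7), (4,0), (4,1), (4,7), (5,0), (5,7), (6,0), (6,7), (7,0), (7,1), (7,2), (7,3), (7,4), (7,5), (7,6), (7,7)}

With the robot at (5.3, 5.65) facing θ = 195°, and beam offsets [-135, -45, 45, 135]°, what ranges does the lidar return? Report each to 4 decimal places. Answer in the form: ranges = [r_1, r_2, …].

beam 1: φ=-135°, α=60°
  direction (0.5000, 0.8660); cell (5,5); t to first gridline: x 1.4000, y 0.4041 (then +2.0000 / +1.1547)
    (5,6) via y @ 0.4041
    (6,6) via x @ 1.4000
    (6,7) via y @ 1.5588  # hit
  → r_1 = 1.5588
beam 2: φ=-45°, α=150°
  direction (-0.8660, 0.5000); cell (5,5); t to first gridline: x 0.3464, y 0.7000 (then +1.1547 / +2.0000)
    (4,5) via x @ 0.3464
    (4,6) via y @ 0.7000
    (3,6) via x @ 1.5011
    (2,6) via x @ 2.6558
    (2,7) via y @ 2.7000  # hit
  → r_2 = 2.7000
beam 3: φ=45°, α=240°
  direction (-0.5000, -0.8660); cell (5,5); t to first gridline: x 0.6000, y 0.7506 (then +2.0000 / +1.1547)
    (4,5) via x @ 0.6000
    (4,4) via y @ 0.7506
    (4,3) via y @ 1.9053
    (3,3) via x @ 2.6000
    (3,2) via y @ 3.0600
    (3,1) via y @ 4.2147
    (2,1) via x @ 4.6000  # hit
  → r_3 = 4.6000
beam 4: φ=135°, α=330°
  direction (0.8660, -0.5000); cell (5,5); t to first gridline: x 0.8083, y 1.3000 (then +1.1547 / +2.0000)
    (6,5) via x @ 0.8083
    (6,4) via y @ 1.3000
    (7,4) via x @ 1.9630  # hit
  → r_4 = 1.9630

ranges = [1.5588, 2.7000, 4.6000, 1.9630]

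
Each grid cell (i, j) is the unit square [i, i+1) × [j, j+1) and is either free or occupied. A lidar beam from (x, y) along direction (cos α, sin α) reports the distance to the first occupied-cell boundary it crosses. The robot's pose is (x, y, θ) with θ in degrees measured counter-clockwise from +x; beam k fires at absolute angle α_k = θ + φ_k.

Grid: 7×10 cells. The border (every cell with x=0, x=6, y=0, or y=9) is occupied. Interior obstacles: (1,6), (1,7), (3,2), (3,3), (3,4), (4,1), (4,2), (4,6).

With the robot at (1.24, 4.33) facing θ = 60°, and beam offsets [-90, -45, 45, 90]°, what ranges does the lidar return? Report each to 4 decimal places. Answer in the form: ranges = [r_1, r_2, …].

ranges = [2.0323, 1.8221, 0.9273, 0.2771]

beam 1: φ=-90°, α=330°
  d=(0.8660,-0.5000)  start (1,4)  tX=0.8776 tY=0.6600  stride 1/|dx|=1.1547 1/|dy|=2.0000
    cross y-line → (1,3), t=0.6600
    cross x-line → (2,3), t=0.8776
    cross x-line → (3,3), t=2.0323 (wall)
  → r_1 = 2.0323
beam 2: φ=-45°, α=15°
  d=(0.9659,0.2588)  start (1,4)  tX=0.7868 tY=2.5887  stride 1/|dx|=1.0353 1/|dy|=3.8637
    cross x-line → (2,4), t=0.7868
    cross x-line → (3,4), t=1.8221 (wall)
  → r_2 = 1.8221
beam 3: φ=45°, α=105°
  d=(-0.2588,0.9659)  start (1,4)  tX=0.9273 tY=0.6936  stride 1/|dx|=3.8637 1/|dy|=1.0353
    cross y-line → (1,5), t=0.6936
    cross x-line → (0,5), t=0.9273 (wall)
  → r_3 = 0.9273
beam 4: φ=90°, α=150°
  d=(-0.8660,0.5000)  start (1,4)  tX=0.2771 tY=1.3400  stride 1/|dx|=1.1547 1/|dy|=2.0000
    cross x-line → (0,4), t=0.2771 (wall)
  → r_4 = 0.2771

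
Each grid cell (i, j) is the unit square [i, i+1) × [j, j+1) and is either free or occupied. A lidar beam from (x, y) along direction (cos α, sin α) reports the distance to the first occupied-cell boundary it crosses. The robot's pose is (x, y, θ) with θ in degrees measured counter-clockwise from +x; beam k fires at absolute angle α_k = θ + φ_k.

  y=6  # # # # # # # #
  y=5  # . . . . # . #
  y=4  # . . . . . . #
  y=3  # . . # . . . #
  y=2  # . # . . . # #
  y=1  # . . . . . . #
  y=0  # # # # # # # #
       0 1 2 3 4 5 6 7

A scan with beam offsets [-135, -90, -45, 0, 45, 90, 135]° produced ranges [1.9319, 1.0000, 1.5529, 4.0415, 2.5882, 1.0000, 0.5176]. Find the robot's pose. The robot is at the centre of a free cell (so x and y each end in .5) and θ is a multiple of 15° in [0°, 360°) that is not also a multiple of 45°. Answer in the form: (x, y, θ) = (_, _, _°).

Enumerate (i+0.5, j+0.5, θ) over the 26 free cells and 16 admissible headings. For each, cast all 7 beams and compare to the given ranges.
  (5.5, 4.5, 60°): beam 2 = 1.7321 ≠ 1.0000 ✗
  (3.5, 1.5, 30°): beam 1 = 0.5176 ≠ 1.9319 ✗
  (6.5, 4.5, 345°): beam 1 = 2.8868 ≠ 1.9319 ✗
  (3.5, 2.5, 60°): beam 1 = 1.5529 ≠ 1.9319 ✗
  (2.5, 5.5, 150°): beam 2 = 0.5774 ≠ 1.0000 ✗
  …
  (1.5, 3.5, 30°): r_1=1.9319, r_2=1.0000, r_3=1.5529, r_4=4.0415, r_5=2.5882, r_6=1.0000, r_7=0.5176 — all match ✓
Only this pose fits every beam.

(x, y, θ) = (1.5, 3.5, 30°)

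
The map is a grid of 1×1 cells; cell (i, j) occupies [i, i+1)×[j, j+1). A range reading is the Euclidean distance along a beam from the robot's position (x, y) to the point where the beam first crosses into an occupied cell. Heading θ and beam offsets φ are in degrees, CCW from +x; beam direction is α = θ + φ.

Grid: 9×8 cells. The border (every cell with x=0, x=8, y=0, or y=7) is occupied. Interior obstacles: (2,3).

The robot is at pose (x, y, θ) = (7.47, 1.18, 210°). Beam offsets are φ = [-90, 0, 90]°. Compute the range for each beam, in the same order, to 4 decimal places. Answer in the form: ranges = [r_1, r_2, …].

ranges = [6.7204, 0.3600, 0.2078]

beam 1: φ=-90°, α=120°
  d=(-0.5000,0.8660)  start (7,1)  tX=0.9400 tY=0.9469  stride 1/|dx|=2.0000 1/|dy|=1.1547
    cross x-line → (6,1), t=0.9400
    cross y-line → (6,2), t=0.9469
    cross y-line → (6,3), t=2.1016
    cross x-line → (5,3), t=2.9400
    cross y-line → (5,4), t=3.2563
    cross y-line → (5,5), t=4.4110
    cross x-line → (4,5), t=4.9400
    cross y-line → (4,6), t=5.5657
    cross y-line → (4,7), t=6.7204 (wall)
  → r_1 = 6.7204
beam 2: φ=0°, α=210°
  d=(-0.8660,-0.5000)  start (7,1)  tX=0.5427 tY=0.3600  stride 1/|dx|=1.1547 1/|dy|=2.0000
    cross y-line → (7,0), t=0.3600 (wall)
  → r_2 = 0.3600
beam 3: φ=90°, α=300°
  d=(0.5000,-0.8660)  start (7,1)  tX=1.0600 tY=0.2078  stride 1/|dx|=2.0000 1/|dy|=1.1547
    cross y-line → (7,0), t=0.2078 (wall)
  → r_3 = 0.2078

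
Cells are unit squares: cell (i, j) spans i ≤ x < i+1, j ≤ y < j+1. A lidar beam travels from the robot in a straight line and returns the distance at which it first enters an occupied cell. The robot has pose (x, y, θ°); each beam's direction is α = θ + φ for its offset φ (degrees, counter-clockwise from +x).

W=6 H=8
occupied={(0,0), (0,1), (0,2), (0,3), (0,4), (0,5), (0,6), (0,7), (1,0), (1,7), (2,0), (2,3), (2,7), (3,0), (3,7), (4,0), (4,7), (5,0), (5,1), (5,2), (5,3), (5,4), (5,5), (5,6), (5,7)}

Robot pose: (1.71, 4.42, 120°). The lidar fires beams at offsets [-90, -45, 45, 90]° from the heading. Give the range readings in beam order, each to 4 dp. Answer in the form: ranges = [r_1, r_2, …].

ranges = [3.7990, 2.6710, 0.7350, 0.8198]

beam 1: φ=-90°, α=30°
  direction (0.8660, 0.5000); cell (1,4); t to first gridline: x 0.3349, y 1.1600 (then +1.1547 / +2.0000)
    (2,4) via x @ 0.3349
    (2,5) via y @ 1.1600
    (3,5) via x @ 1.4896
    (4,5) via x @ 2.6443
    (4,6) via y @ 3.1600
    (5,6) via x @ 3.7990  # hit
  → r_1 = 3.7990
beam 2: φ=-45°, α=75°
  direction (0.2588, 0.9659); cell (1,4); t to first gridline: x 1.1205, y 0.6005 (then +3.8637 / +1.0353)
    (1,5) via y @ 0.6005
    (2,5) via x @ 1.1205
    (2,6) via y @ 1.6357
    (2,7) via y @ 2.6710  # hit
  → r_2 = 2.6710
beam 3: φ=45°, α=165°
  direction (-0.9659, 0.2588); cell (1,4); t to first gridline: x 0.7350, y 2.2409 (then +1.0353 / +3.8637)
    (0,4) via x @ 0.7350  # hit
  → r_3 = 0.7350
beam 4: φ=90°, α=210°
  direction (-0.8660, -0.5000); cell (1,4); t to first gridline: x 0.8198, y 0.8400 (then +1.1547 / +2.0000)
    (0,4) via x @ 0.8198  # hit
  → r_4 = 0.8198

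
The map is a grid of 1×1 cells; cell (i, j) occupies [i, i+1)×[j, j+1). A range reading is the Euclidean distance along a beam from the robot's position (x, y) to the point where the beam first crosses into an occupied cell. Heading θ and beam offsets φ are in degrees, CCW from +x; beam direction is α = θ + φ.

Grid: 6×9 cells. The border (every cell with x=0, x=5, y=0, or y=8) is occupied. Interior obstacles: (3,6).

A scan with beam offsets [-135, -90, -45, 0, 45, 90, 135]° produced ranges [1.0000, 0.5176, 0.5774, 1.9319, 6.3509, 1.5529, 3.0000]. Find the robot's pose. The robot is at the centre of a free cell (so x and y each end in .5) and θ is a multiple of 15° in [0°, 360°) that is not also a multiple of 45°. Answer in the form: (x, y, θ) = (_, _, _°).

Enumerate (i+0.5, j+0.5, θ) over the 27 free cells and 16 admissible headings. For each, cast all 7 beams and compare to the given ranges.
  (2.5, 2.5, 120°): beam 1 = 2.5882 ≠ 1.0000 ✗
  (4.5, 4.5, 15°): beam 1 = 4.0415 ≠ 1.0000 ✗
  (1.5, 3.5, 255°): beam 5 = 2.8868 ≠ 6.3509 ✗
  (4.5, 2.5, 255°): beam 1 = 6.3509 ≠ 1.0000 ✗
  …
  (1.5, 6.5, 255°): r_1=1.0000, r_2=0.5176, r_3=0.5774, r_4=1.9319, r_5=6.3509, r_6=1.5529, r_7=3.0000 — all match ✓
Only this pose fits every beam.

(x, y, θ) = (1.5, 6.5, 255°)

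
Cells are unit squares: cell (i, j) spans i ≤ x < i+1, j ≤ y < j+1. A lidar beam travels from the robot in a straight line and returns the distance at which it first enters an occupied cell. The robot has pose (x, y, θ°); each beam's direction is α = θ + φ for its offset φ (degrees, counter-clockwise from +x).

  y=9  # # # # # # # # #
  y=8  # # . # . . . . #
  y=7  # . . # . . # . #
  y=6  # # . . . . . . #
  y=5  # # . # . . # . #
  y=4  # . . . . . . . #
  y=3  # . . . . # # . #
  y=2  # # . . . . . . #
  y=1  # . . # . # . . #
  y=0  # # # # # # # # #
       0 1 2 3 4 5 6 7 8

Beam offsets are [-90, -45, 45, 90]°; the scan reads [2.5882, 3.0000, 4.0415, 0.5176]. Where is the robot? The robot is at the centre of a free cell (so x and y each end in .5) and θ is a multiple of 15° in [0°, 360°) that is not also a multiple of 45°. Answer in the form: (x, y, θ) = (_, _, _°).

(x, y, θ) = (5.5, 4.5, 165°)

Enumerate (i+0.5, j+0.5, θ) over the 43 free cells and 16 admissible headings. For each, cast all 4 beams and compare to the given ranges.
  (6.5, 6.5, 105°): beam 1 = 1.5529 ≠ 2.5882 ✗
  (2.5, 2.5, 255°): beam 1 = 0.5176 ≠ 2.5882 ✗
  (5.5, 5.5, 330°): beam 1 = 4.0415 ≠ 2.5882 ✗
  (2.5, 1.5, 255°): beam 1 = 1.5529 ≠ 2.5882 ✗
  (5.5, 5.5, 75°): beam 1 = 0.5176 ≠ 2.5882 ✗
  …
  (5.5, 4.5, 165°): r_1=2.5882, r_2=3.0000, r_3=4.0415, r_4=0.5176 — all match ✓
Unique over the lattice → pose = (5.5, 4.5, 165°).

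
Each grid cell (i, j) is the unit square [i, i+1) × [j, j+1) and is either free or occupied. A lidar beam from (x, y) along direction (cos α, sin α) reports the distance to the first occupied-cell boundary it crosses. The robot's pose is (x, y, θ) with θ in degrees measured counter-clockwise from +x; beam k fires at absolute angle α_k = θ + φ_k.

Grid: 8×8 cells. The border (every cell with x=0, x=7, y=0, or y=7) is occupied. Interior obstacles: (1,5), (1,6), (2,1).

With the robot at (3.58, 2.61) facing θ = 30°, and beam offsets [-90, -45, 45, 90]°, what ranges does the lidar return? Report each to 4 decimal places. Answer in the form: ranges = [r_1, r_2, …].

ranges = [1.8591, 3.5406, 4.5449, 3.1600]

beam 1: φ=-90°, α=300°
  direction (0.5000, -0.8660); cell (3,2); t to first gridline: x 0.8400, y 0.7044 (then +2.0000 / +1.1547)
    (3,1) via y @ 0.7044
    (4,1) via x @ 0.8400
    (4,0) via y @ 1.8591  # hit
  → r_1 = 1.8591
beam 2: φ=-45°, α=345°
  direction (0.9659, -0.2588); cell (3,2); t to first gridline: x 0.4348, y 2.3569 (then +1.0353 / +3.8637)
    (4,2) via x @ 0.4348
    (5,2) via x @ 1.4701
    (5,1) via y @ 2.3569
    (6,1) via x @ 2.5054
    (7,1) via x @ 3.5406  # hit
  → r_2 = 3.5406
beam 3: φ=45°, α=75°
  direction (0.2588, 0.9659); cell (3,2); t to first gridline: x 1.6228, y 0.4038 (then +3.8637 / +1.0353)
    (3,3) via y @ 0.4038
    (3,4) via y @ 1.4390
    (4,4) via x @ 1.6228
    (4,5) via y @ 2.4743
    (4,6) via y @ 3.5096
    (4,7) via y @ 4.5449  # hit
  → r_3 = 4.5449
beam 4: φ=90°, α=120°
  direction (-0.5000, 0.8660); cell (3,2); t to first gridline: x 1.1600, y 0.4503 (then +2.0000 / +1.1547)
    (3,3) via y @ 0.4503
    (2,3) via x @ 1.1600
    (2,4) via y @ 1.6050
    (2,5) via y @ 2.7597
    (1,5) via x @ 3.1600  # hit
  → r_4 = 3.1600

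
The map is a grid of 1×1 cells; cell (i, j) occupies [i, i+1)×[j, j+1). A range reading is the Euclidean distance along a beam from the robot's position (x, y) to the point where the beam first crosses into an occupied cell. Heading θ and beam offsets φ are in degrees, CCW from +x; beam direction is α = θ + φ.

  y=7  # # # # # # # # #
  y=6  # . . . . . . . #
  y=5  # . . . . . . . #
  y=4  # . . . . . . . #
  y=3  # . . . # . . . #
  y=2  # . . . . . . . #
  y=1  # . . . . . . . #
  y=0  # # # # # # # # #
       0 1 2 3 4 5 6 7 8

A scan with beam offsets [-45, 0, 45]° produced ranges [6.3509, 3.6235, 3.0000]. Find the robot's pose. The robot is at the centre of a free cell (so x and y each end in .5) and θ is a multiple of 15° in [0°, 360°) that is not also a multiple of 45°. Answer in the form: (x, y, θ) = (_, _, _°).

The pose lattice has 41·16 = 656 candidates. Test each by forward raycasting.
  (2.5, 6.5, 60°): beam 1 = 1.9319 ≠ 6.3509 ✗
  (2.5, 2.5, 345°): beam 1 = 1.7321 ≠ 6.3509 ✗
  (2.5, 4.5, 105°): beam 1 = 2.8868 ≠ 6.3509 ✗
  (6.5, 2.5, 105°): beam 1 = 3.0000 ≠ 6.3509 ✗
  …
  (2.5, 3.5, 75°): r_1=6.3509, r_2=3.6235, r_3=3.0000 — all match ✓
Only this pose fits every beam.

(x, y, θ) = (2.5, 3.5, 75°)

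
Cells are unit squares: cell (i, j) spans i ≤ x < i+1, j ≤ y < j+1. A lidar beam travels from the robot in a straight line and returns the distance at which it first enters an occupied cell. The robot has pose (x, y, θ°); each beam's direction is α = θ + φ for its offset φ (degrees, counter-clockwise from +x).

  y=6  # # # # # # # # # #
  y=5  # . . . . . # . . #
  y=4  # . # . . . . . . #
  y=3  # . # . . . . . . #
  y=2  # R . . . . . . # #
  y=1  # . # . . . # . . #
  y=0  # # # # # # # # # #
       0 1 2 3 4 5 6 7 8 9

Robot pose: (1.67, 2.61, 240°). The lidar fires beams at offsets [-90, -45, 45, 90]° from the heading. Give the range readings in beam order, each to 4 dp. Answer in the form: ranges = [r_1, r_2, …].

ranges = [0.7736, 0.6936, 1.2750, 1.2200]

beam 1: φ=-90°, α=150°
  dir = (cos 150°, sin 150°) = (-0.8660, 0.5000); from cell (1,2)
  next x-line at t=0.7736, next y-line at t=0.7800; Δt_x=1.1547, Δt_y=2.0000
    x: enter (0,2) at t=0.7736 ← occupied
  → r_1 = 0.7736
beam 2: φ=-45°, α=195°
  dir = (cos 195°, sin 195°) = (-0.9659, -0.2588); from cell (1,2)
  next x-line at t=0.6936, next y-line at t=2.3569; Δt_x=1.0353, Δt_y=3.8637
    x: enter (0,2) at t=0.6936 ← occupied
  → r_2 = 0.6936
beam 3: φ=45°, α=285°
  dir = (cos 285°, sin 285°) = (0.2588, -0.9659); from cell (1,2)
  next x-line at t=1.2750, next y-line at t=0.6315; Δt_x=3.8637, Δt_y=1.0353
    y: enter (1,1) at t=0.6315
    x: enter (2,1) at t=1.2750 ← occupied
  → r_3 = 1.2750
beam 4: φ=90°, α=330°
  dir = (cos 330°, sin 330°) = (0.8660, -0.5000); from cell (1,2)
  next x-line at t=0.3811, next y-line at t=1.2200; Δt_x=1.1547, Δt_y=2.0000
    x: enter (2,2) at t=0.3811
    y: enter (2,1) at t=1.2200 ← occupied
  → r_4 = 1.2200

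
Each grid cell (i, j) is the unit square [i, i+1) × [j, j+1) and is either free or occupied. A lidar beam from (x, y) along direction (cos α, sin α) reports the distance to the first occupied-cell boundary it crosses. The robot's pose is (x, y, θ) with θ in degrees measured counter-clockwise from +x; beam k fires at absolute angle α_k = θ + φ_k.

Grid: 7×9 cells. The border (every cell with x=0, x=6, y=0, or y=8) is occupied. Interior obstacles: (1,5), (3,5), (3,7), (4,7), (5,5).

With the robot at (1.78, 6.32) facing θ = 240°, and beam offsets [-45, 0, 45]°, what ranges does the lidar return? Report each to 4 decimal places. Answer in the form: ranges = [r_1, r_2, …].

beam 1: φ=-45°, α=195°
  direction (-0.9659, -0.2588); cell (1,6); t to first gridline: x 0.8075, y 1.2364 (then +1.0353 / +3.8637)
    (0,6) via x @ 0.8075  # hit
  → r_1 = 0.8075
beam 2: φ=0°, α=240°
  direction (-0.5000, -0.8660); cell (1,6); t to first gridline: x 1.5600, y 0.3695 (then +2.0000 / +1.1547)
    (1,5) via y @ 0.3695  # hit
  → r_2 = 0.3695
beam 3: φ=45°, α=285°
  direction (0.2588, -0.9659); cell (1,6); t to first gridline: x 0.8500, y 0.3313 (then +3.8637 / +1.0353)
    (1,5) via y @ 0.3313  # hit
  → r_3 = 0.3313

ranges = [0.8075, 0.3695, 0.3313]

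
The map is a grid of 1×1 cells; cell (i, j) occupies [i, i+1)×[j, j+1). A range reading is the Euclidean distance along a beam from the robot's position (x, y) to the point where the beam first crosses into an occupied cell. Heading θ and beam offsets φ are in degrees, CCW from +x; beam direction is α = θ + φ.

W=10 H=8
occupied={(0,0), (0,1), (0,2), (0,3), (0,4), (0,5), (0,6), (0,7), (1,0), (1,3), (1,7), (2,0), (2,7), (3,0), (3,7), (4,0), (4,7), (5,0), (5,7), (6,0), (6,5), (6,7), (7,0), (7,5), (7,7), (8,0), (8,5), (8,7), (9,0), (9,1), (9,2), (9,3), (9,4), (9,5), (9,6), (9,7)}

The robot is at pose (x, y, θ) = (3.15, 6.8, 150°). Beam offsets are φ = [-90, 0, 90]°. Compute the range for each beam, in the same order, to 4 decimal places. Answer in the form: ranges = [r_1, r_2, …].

ranges = [0.2309, 0.4000, 3.2332]

beam 1: φ=-90°, α=60°
  direction (0.5000, 0.8660); cell (3,6); t to first gridline: x 1.7000, y 0.2309 (then +2.0000 / +1.1547)
    (3,7) via y @ 0.2309  # hit
  → r_1 = 0.2309
beam 2: φ=0°, α=150°
  direction (-0.8660, 0.5000); cell (3,6); t to first gridline: x 0.1732, y 0.4000 (then +1.1547 / +2.0000)
    (2,6) via x @ 0.1732
    (2,7) via y @ 0.4000  # hit
  → r_2 = 0.4000
beam 3: φ=90°, α=240°
  direction (-0.5000, -0.8660); cell (3,6); t to first gridline: x 0.3000, y 0.9238 (then +2.0000 / +1.1547)
    (2,6) via x @ 0.3000
    (2,5) via y @ 0.9238
    (2,4) via y @ 2.0785
    (1,4) via x @ 2.3000
    (1,3) via y @ 3.2332  # hit
  → r_3 = 3.2332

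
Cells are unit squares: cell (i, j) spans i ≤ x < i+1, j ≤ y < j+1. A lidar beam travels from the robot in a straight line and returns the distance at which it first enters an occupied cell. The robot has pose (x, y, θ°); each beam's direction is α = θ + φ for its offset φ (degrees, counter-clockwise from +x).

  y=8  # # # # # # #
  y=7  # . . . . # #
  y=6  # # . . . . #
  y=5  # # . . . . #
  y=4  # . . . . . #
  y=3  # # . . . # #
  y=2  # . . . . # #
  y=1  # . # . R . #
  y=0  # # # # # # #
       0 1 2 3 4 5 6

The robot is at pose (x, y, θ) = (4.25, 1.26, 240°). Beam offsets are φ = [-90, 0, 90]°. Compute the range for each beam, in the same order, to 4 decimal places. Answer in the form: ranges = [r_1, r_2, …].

ranges = [1.4434, 0.3002, 0.5200]

beam 1: φ=-90°, α=150°
  dir = (cos 150°, sin 150°) = (-0.8660, 0.5000); from cell (4,1)
  next x-line at t=0.2887, next y-line at t=1.4800; Δt_x=1.1547, Δt_y=2.0000
    x: enter (3,1) at t=0.2887
    x: enter (2,1) at t=1.4434 ← occupied
  → r_1 = 1.4434
beam 2: φ=0°, α=240°
  dir = (cos 240°, sin 240°) = (-0.5000, -0.8660); from cell (4,1)
  next x-line at t=0.5000, next y-line at t=0.3002; Δt_x=2.0000, Δt_y=1.1547
    y: enter (4,0) at t=0.3002 ← occupied
  → r_2 = 0.3002
beam 3: φ=90°, α=330°
  dir = (cos 330°, sin 330°) = (0.8660, -0.5000); from cell (4,1)
  next x-line at t=0.8660, next y-line at t=0.5200; Δt_x=1.1547, Δt_y=2.0000
    y: enter (4,0) at t=0.5200 ← occupied
  → r_3 = 0.5200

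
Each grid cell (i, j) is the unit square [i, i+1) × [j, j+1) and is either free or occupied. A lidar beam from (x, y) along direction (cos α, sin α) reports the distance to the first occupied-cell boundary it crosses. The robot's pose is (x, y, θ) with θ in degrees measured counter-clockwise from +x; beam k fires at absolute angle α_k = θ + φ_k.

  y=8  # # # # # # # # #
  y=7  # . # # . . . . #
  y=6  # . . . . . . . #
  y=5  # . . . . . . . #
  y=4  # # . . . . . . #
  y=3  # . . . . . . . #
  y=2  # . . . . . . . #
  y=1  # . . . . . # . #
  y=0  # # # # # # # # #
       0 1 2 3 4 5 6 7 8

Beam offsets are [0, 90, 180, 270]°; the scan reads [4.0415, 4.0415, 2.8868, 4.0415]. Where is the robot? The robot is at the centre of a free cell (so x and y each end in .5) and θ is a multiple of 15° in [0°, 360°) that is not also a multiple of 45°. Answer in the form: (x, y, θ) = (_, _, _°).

Candidates: 45 free-cell centres × 16 headings = 720 poses. Raycast each; keep the one whose scan matches to 4 dp.
  (3.5, 4.5, 210°): beam 1 = 2.8868 ≠ 4.0415 ✗
  (1.5, 6.5, 165°): beam 1 = 0.5176 ≠ 4.0415 ✗
  (6.5, 4.5, 15°): beam 1 = 1.5529 ≠ 4.0415 ✗
  (5.5, 1.5, 165°): beam 1 = 4.6587 ≠ 4.0415 ✗
  …
  (4.5, 3.5, 120°): r_1=4.0415, r_2=4.0415, r_3=2.8868, r_4=4.0415 — all match ✓
Unique over the lattice → pose = (4.5, 3.5, 120°).

(x, y, θ) = (4.5, 3.5, 120°)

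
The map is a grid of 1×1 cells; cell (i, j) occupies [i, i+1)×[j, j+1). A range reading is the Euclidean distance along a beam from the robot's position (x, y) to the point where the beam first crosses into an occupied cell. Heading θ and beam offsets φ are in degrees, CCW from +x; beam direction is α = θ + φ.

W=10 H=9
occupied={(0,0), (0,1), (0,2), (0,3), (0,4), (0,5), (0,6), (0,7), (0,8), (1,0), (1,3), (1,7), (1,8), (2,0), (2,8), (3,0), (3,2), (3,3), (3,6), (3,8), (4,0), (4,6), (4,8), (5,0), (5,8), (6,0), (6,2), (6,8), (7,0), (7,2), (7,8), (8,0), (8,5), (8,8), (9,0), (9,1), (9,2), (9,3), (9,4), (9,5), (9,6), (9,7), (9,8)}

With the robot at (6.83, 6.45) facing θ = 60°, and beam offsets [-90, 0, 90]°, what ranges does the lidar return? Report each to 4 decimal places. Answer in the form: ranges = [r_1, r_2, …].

ranges = [1.3510, 1.7898, 3.1000]

beam 1: φ=-90°, α=330°
  d=(0.8660,-0.5000)  start (6,6)  tX=0.1963 tY=0.9000  stride 1/|dx|=1.1547 1/|dy|=2.0000
    cross x-line → (7,6), t=0.1963
    cross y-line → (7,5), t=0.9000
    cross x-line → (8,5), t=1.3510 (wall)
  → r_1 = 1.3510
beam 2: φ=0°, α=60°
  d=(0.5000,0.8660)  start (6,6)  tX=0.3400 tY=0.6351  stride 1/|dx|=2.0000 1/|dy|=1.1547
    cross x-line → (7,6), t=0.3400
    cross y-line → (7,7), t=0.6351
    cross y-line → (7,8), t=1.7898 (wall)
  → r_2 = 1.7898
beam 3: φ=90°, α=150°
  d=(-0.8660,0.5000)  start (6,6)  tX=0.9584 tY=1.1000  stride 1/|dx|=1.1547 1/|dy|=2.0000
    cross x-line → (5,6), t=0.9584
    cross y-line → (5,7), t=1.1000
    cross x-line → (4,7), t=2.1131
    cross y-line → (4,8), t=3.1000 (wall)
  → r_3 = 3.1000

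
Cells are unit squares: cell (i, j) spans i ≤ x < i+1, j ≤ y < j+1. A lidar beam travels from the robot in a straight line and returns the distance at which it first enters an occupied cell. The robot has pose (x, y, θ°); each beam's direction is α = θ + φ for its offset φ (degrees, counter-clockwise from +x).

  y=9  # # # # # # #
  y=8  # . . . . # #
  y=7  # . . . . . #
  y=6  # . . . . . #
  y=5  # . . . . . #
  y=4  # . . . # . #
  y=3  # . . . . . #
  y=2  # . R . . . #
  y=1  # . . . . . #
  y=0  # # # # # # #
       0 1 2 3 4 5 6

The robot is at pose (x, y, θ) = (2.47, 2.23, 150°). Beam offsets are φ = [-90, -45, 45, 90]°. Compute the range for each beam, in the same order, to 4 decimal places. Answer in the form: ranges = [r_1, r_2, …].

ranges = [3.0600, 5.6796, 1.5219, 1.4203]

beam 1: φ=-90°, α=60°
  direction (0.5000, 0.8660); cell (2,2); t to first gridline: x 1.0600, y 0.8891 (then +2.0000 / +1.1547)
    (2,3) via y @ 0.8891
    (3,3) via x @ 1.0600
    (3,4) via y @ 2.0438
    (4,4) via x @ 3.0600  # hit
  → r_1 = 3.0600
beam 2: φ=-45°, α=105°
  direction (-0.2588, 0.9659); cell (2,2); t to first gridline: x 1.8159, y 0.7972 (then +3.8637 / +1.0353)
    (2,3) via y @ 0.7972
    (1,3) via x @ 1.8159
    (1,4) via y @ 1.8324
    (1,5) via y @ 2.8677
    (1,6) via y @ 3.9030
    (1,7) via y @ 4.9383
    (0,7) via x @ 5.6796  # hit
  → r_2 = 5.6796
beam 3: φ=45°, α=195°
  direction (-0.9659, -0.2588); cell (2,2); t to first gridline: x 0.4866, y 0.8887 (then +1.0353 / +3.8637)
    (1,2) via x @ 0.4866
    (1,1) via y @ 0.8887
    (0,1) via x @ 1.5219  # hit
  → r_3 = 1.5219
beam 4: φ=90°, α=240°
  direction (-0.5000, -0.8660); cell (2,2); t to first gridline: x 0.9400, y 0.2656 (then +2.0000 / +1.1547)
    (2,1) via y @ 0.2656
    (1,1) via x @ 0.9400
    (1,0) via y @ 1.4203  # hit
  → r_4 = 1.4203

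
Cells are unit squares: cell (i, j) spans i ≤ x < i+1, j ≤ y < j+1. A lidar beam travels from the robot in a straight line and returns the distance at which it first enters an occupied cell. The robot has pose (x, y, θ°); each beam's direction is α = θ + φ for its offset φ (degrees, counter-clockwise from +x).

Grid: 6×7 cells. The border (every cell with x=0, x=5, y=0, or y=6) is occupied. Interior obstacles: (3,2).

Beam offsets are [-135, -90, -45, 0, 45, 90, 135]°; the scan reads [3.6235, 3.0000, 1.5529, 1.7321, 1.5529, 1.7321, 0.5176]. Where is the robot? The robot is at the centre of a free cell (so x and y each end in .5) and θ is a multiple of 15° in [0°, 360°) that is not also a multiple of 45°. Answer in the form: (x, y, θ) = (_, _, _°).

(x, y, θ) = (2.5, 2.5, 210°)

Enumerate (i+0.5, j+0.5, θ) over the 19 free cells and 16 admissible headings. For each, cast all 7 beams and compare to the given ranges.
  (2.5, 5.5, 120°): beam 1 = 2.5882 ≠ 3.6235 ✗
  (2.5, 3.5, 330°): beam 1 = 1.5529 ≠ 3.6235 ✗
  (2.5, 2.5, 120°): beam 1 = 0.5176 ≠ 3.6235 ✗
  …
  (2.5, 2.5, 210°): r_1=3.6235, r_2=3.0000, r_3=1.5529, r_4=1.7321, r_5=1.5529, r_6=1.7321, r_7=0.5176 — all match ✓
No second candidate reproduces the full scan.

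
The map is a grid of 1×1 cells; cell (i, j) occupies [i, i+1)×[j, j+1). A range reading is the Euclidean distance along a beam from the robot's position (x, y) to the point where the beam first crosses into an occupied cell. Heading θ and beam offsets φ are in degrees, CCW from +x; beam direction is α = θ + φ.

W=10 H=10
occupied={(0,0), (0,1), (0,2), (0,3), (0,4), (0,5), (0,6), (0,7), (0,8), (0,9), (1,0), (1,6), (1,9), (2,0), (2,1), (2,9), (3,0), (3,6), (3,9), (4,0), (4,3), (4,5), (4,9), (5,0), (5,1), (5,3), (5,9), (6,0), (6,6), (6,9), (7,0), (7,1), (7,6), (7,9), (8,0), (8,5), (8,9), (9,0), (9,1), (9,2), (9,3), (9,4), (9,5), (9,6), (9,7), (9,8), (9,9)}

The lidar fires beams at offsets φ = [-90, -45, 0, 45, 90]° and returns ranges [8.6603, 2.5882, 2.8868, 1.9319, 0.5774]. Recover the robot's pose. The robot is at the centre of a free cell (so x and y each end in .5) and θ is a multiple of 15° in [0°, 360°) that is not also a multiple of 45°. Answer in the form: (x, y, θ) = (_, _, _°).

Enumerate (i+0.5, j+0.5, θ) over the 53 free cells and 16 admissible headings. For each, cast all 5 beams and compare to the given ranges.
  (4.5, 1.5, 150°): beam 1 = 1.7321 ≠ 8.6603 ✗
  (3.5, 4.5, 150°): beam 1 = 1.0000 ≠ 8.6603 ✗
  (4.5, 4.5, 255°): beam 1 = 3.6235 ≠ 8.6603 ✗
  (5.5, 4.5, 165°): beam 1 = 1.9319 ≠ 8.6603 ✗
  …
  (8.5, 4.5, 240°): r_1=8.6603, r_2=2.5882, r_3=2.8868, r_4=1.9319, r_5=0.5774 — all match ✓
No second candidate reproduces the full scan.

(x, y, θ) = (8.5, 4.5, 240°)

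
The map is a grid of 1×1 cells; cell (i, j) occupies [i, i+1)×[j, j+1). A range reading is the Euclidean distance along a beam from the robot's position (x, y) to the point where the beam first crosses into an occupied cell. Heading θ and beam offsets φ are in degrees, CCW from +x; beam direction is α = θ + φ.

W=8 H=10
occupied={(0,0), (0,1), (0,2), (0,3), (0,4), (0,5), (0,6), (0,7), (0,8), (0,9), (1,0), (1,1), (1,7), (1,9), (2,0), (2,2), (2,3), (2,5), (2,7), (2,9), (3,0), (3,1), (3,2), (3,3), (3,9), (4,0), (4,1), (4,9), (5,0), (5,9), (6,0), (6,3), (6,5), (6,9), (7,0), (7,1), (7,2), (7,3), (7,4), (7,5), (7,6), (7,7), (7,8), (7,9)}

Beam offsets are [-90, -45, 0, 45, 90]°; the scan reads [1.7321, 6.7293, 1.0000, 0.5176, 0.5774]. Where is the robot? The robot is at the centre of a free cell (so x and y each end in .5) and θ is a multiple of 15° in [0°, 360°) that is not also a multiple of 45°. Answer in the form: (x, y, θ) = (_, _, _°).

Enumerate (i+0.5, j+0.5, θ) over the 36 free cells and 16 admissible headings. For each, cast all 5 beams and compare to the given ranges.
  (6.5, 1.5, 255°): beam 1 = 1.5529 ≠ 1.7321 ✗
  (3.5, 5.5, 150°): beam 1 = 4.0415 ≠ 1.7321 ✗
  (4.5, 3.5, 120°): beam 1 = 2.8868 ≠ 1.7321 ✗
  (3.5, 7.5, 285°): beam 1 = 0.5176 ≠ 1.7321 ✗
  (5.5, 4.5, 240°): beam 1 = 2.8868 ≠ 1.7321 ✗
  …
  (4.5, 2.5, 120°): r_1=1.7321, r_2=6.7293, r_3=1.0000, r_4=0.5176, r_5=0.5774 — all match ✓
Unique over the lattice → pose = (4.5, 2.5, 120°).

(x, y, θ) = (4.5, 2.5, 120°)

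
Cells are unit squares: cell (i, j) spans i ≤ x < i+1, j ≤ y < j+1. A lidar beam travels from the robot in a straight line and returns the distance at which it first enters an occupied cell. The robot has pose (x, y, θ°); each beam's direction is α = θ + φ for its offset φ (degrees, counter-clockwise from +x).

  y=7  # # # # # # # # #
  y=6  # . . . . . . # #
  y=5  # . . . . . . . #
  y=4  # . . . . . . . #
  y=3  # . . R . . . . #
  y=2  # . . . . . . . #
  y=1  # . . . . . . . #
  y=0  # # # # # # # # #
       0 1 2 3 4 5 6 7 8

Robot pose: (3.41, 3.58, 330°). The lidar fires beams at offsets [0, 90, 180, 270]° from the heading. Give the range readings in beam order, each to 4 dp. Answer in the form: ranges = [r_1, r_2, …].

beam 1: φ=0°, α=330°
  dir = (cos 330°, sin 330°) = (0.8660, -0.5000); from cell (3,3)
  next x-line at t=0.6813, next y-line at t=1.1600; Δt_x=1.1547, Δt_y=2.0000
    x: enter (4,3) at t=0.6813
    y: enter (4,2) at t=1.1600
    x: enter (5,2) at t=1.8360
    x: enter (6,2) at t=2.9907
    y: enter (6,1) at t=3.1600
    x: enter (7,1) at t=4.1454
    y: enter (7,0) at t=5.1600 ← occupied
  → r_1 = 5.1600
beam 2: φ=90°, α=60°
  dir = (cos 60°, sin 60°) = (0.5000, 0.8660); from cell (3,3)
  next x-line at t=1.1800, next y-line at t=0.4850; Δt_x=2.0000, Δt_y=1.1547
    y: enter (3,4) at t=0.4850
    x: enter (4,4) at t=1.1800
    y: enter (4,5) at t=1.6397
    y: enter (4,6) at t=2.7944
    x: enter (5,6) at t=3.1800
    y: enter (5,7) at t=3.9491 ← occupied
  → r_2 = 3.9491
beam 3: φ=180°, α=150°
  dir = (cos 150°, sin 150°) = (-0.8660, 0.5000); from cell (3,3)
  next x-line at t=0.4734, next y-line at t=0.8400; Δt_x=1.1547, Δt_y=2.0000
    x: enter (2,3) at t=0.4734
    y: enter (2,4) at t=0.8400
    x: enter (1,4) at t=1.6281
    x: enter (0,4) at t=2.7828 ← occupied
  → r_3 = 2.7828
beam 4: φ=270°, α=240°
  dir = (cos 240°, sin 240°) = (-0.5000, -0.8660); from cell (3,3)
  next x-line at t=0.8200, next y-line at t=0.6697; Δt_x=2.0000, Δt_y=1.1547
    y: enter (3,2) at t=0.6697
    x: enter (2,2) at t=0.8200
    y: enter (2,1) at t=1.8244
    x: enter (1,1) at t=2.8200
    y: enter (1,0) at t=2.9791 ← occupied
  → r_4 = 2.9791

ranges = [5.1600, 3.9491, 2.7828, 2.9791]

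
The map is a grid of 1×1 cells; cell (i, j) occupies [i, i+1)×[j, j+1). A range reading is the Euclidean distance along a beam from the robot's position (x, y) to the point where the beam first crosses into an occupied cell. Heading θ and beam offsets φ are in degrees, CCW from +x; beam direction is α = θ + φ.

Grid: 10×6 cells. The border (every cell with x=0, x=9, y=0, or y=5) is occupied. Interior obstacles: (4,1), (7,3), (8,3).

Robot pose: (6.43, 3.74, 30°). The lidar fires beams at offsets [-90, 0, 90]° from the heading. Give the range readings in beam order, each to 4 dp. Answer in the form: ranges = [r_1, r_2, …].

ranges = [3.1639, 2.5200, 1.4549]

beam 1: φ=-90°, α=300°
  direction (0.5000, -0.8660); cell (6,3); t to first gridline: x 1.1400, y 0.8545 (then +2.0000 / +1.1547)
    (6,2) via y @ 0.8545
    (7,2) via x @ 1.1400
    (7,1) via y @ 2.0092
    (8,1) via x @ 3.1400
    (8,0) via y @ 3.1639  # hit
  → r_1 = 3.1639
beam 2: φ=0°, α=30°
  direction (0.8660, 0.5000); cell (6,3); t to first gridline: x 0.6582, y 0.5200 (then +1.1547 / +2.0000)
    (6,4) via y @ 0.5200
    (7,4) via x @ 0.6582
    (8,4) via x @ 1.8129
    (8,5) via y @ 2.5200  # hit
  → r_2 = 2.5200
beam 3: φ=90°, α=120°
  direction (-0.5000, 0.8660); cell (6,3); t to first gridline: x 0.8600, y 0.3002 (then +2.0000 / +1.1547)
    (6,4) via y @ 0.3002
    (5,4) via x @ 0.8600
    (5,5) via y @ 1.4549  # hit
  → r_3 = 1.4549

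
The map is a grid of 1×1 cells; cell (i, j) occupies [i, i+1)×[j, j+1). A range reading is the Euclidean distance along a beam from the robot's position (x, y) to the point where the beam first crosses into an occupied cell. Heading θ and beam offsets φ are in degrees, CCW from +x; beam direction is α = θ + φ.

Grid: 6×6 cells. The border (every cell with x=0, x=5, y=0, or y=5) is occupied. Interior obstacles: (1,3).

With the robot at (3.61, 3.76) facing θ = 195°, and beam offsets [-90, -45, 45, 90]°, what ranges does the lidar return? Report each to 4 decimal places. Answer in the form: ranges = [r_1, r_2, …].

beam 1: φ=-90°, α=105°
  d=(-0.2588,0.9659)  start (3,3)  tX=2.3569 tY=0.2485  stride 1/|dx|=3.8637 1/|dy|=1.0353
    cross y-line → (3,4), t=0.2485
    cross y-line → (3,5), t=1.2837 (wall)
  → r_1 = 1.2837
beam 2: φ=-45°, α=150°
  d=(-0.8660,0.5000)  start (3,3)  tX=0.7044 tY=0.4800  stride 1/|dx|=1.1547 1/|dy|=2.0000
    cross y-line → (3,4), t=0.4800
    cross x-line → (2,4), t=0.7044
    cross x-line → (1,4), t=1.8591
    cross y-line → (1,5), t=2.4800 (wall)
  → r_2 = 2.4800
beam 3: φ=45°, α=240°
  d=(-0.5000,-0.8660)  start (3,3)  tX=1.2200 tY=0.8776  stride 1/|dx|=2.0000 1/|dy|=1.1547
    cross y-line → (3,2), t=0.8776
    cross x-line → (2,2), t=1.2200
    cross y-line → (2,1), t=2.0323
    cross y-line → (2,0), t=3.1870 (wall)
  → r_3 = 3.1870
beam 4: φ=90°, α=285°
  d=(0.2588,-0.9659)  start (3,3)  tX=1.5068 tY=0.7868  stride 1/|dx|=3.8637 1/|dy|=1.0353
    cross y-line → (3,2), t=0.7868
    cross x-line → (4,2), t=1.5068
    cross y-line → (4,1), t=1.8221
    cross y-line → (4,0), t=2.8574 (wall)
  → r_4 = 2.8574

ranges = [1.2837, 2.4800, 3.1870, 2.8574]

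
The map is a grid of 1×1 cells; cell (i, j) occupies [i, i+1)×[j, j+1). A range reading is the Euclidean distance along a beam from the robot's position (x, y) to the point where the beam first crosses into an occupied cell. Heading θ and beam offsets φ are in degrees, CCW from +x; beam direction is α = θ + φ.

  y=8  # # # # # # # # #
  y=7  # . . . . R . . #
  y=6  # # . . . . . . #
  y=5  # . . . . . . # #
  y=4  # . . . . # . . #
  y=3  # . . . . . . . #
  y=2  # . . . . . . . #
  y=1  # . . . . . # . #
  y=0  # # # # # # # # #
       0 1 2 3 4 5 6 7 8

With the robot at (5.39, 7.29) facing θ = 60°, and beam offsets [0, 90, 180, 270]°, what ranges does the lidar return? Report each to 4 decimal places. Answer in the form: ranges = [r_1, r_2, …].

ranges = [0.8198, 1.4200, 7.2631, 2.5800]

beam 1: φ=0°, α=60°
  dir = (cos 60°, sin 60°) = (0.5000, 0.8660); from cell (5,7)
  next x-line at t=1.2200, next y-line at t=0.8198; Δt_x=2.0000, Δt_y=1.1547
    y: enter (5,8) at t=0.8198 ← occupied
  → r_1 = 0.8198
beam 2: φ=90°, α=150°
  dir = (cos 150°, sin 150°) = (-0.8660, 0.5000); from cell (5,7)
  next x-line at t=0.4503, next y-line at t=1.4200; Δt_x=1.1547, Δt_y=2.0000
    x: enter (4,7) at t=0.4503
    y: enter (4,8) at t=1.4200 ← occupied
  → r_2 = 1.4200
beam 3: φ=180°, α=240°
  dir = (cos 240°, sin 240°) = (-0.5000, -0.8660); from cell (5,7)
  next x-line at t=0.7800, next y-line at t=0.3349; Δt_x=2.0000, Δt_y=1.1547
    y: enter (5,6) at t=0.3349
    x: enter (4,6) at t=0.7800
    y: enter (4,5) at t=1.4896
    y: enter (4,4) at t=2.6443
    x: enter (3,4) at t=2.7800
    y: enter (3,3) at t=3.7990
    x: enter (2,3) at t=4.7800
    y: enter (2,2) at t=4.9537
    y: enter (2,1) at t=6.1084
    x: enter (1,1) at t=6.7800
    y: enter (1,0) at t=7.2631 ← occupied
  → r_3 = 7.2631
beam 4: φ=270°, α=330°
  dir = (cos 330°, sin 330°) = (0.8660, -0.5000); from cell (5,7)
  next x-line at t=0.7044, next y-line at t=0.5800; Δt_x=1.1547, Δt_y=2.0000
    y: enter (5,6) at t=0.5800
    x: enter (6,6) at t=0.7044
    x: enter (7,6) at t=1.8591
    y: enter (7,5) at t=2.5800 ← occupied
  → r_4 = 2.5800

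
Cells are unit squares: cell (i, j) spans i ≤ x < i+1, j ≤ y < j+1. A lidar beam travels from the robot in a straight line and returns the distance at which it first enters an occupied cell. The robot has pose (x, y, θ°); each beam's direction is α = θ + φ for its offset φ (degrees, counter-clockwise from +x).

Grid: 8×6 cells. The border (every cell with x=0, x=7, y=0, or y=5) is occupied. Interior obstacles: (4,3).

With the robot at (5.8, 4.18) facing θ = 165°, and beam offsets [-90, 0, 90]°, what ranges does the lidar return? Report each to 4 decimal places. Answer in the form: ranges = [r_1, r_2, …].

beam 1: φ=-90°, α=75°
  dir = (cos 75°, sin 75°) = (0.2588, 0.9659); from cell (5,4)
  next x-line at t=0.7727, next y-line at t=0.8489; Δt_x=3.8637, Δt_y=1.0353
    x: enter (6,4) at t=0.7727
    y: enter (6,5) at t=0.8489 ← occupied
  → r_1 = 0.8489
beam 2: φ=0°, α=165°
  dir = (cos 165°, sin 165°) = (-0.9659, 0.2588); from cell (5,4)
  next x-line at t=0.8282, next y-line at t=3.1682; Δt_x=1.0353, Δt_y=3.8637
    x: enter (4,4) at t=0.8282
    x: enter (3,4) at t=1.8635
    x: enter (2,4) at t=2.8988
    y: enter (2,5) at t=3.1682 ← occupied
  → r_2 = 3.1682
beam 3: φ=90°, α=255°
  dir = (cos 255°, sin 255°) = (-0.2588, -0.9659); from cell (5,4)
  next x-line at t=3.0910, next y-line at t=0.1863; Δt_x=3.8637, Δt_y=1.0353
    y: enter (5,3) at t=0.1863
    y: enter (5,2) at t=1.2216
    y: enter (5,1) at t=2.2569
    x: enter (4,1) at t=3.0910
    y: enter (4,0) at t=3.2922 ← occupied
  → r_3 = 3.2922

ranges = [0.8489, 3.1682, 3.2922]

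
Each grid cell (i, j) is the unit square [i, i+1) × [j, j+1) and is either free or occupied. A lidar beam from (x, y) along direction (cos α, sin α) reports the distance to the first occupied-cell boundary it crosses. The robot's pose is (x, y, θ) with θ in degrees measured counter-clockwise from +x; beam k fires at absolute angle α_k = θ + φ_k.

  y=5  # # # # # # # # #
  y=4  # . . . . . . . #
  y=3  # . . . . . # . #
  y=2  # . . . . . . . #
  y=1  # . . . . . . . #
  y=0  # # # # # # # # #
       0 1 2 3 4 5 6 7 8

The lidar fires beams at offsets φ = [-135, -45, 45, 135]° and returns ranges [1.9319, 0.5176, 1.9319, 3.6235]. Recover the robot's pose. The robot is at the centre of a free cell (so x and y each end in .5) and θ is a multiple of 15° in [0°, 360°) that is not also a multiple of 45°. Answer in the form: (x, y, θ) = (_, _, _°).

The pose lattice has 27·16 = 432 candidates. Test each by forward raycasting.
  (4.5, 1.5, 60°): beam 1 = 0.5176 ≠ 1.9319 ✗
  (2.5, 3.5, 30°): beam 1 = 2.5882 ≠ 1.9319 ✗
  (5.5, 2.5, 30°): beam 1 = 1.5529 ≠ 1.9319 ✗
  (3.5, 3.5, 300°): beam 1 = 2.5882 ≠ 1.9319 ✗
  (6.5, 1.5, 300°): beam 1 = 5.6940 ≠ 1.9319 ✗
  …
  (4.5, 4.5, 120°): r_1=1.9319, r_2=0.5176, r_3=1.9319, r_4=3.6235 — all match ✓
Unique over the lattice → pose = (4.5, 4.5, 120°).

(x, y, θ) = (4.5, 4.5, 120°)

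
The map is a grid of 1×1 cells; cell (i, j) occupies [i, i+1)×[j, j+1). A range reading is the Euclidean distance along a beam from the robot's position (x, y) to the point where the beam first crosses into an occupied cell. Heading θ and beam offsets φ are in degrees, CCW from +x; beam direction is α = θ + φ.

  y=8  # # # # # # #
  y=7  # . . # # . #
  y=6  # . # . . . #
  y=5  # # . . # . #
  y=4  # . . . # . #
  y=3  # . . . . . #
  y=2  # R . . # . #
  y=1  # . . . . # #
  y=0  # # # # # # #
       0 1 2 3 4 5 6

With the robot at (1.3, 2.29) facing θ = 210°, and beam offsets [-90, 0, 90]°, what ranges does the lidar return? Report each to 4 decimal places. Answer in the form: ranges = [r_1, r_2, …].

beam 1: φ=-90°, α=120°
  d=(-0.5000,0.8660)  start (1,2)  tX=0.6000 tY=0.8198  stride 1/|dx|=2.0000 1/|dy|=1.1547
    cross x-line → (0,2), t=0.6000 (wall)
  → r_1 = 0.6000
beam 2: φ=0°, α=210°
  d=(-0.8660,-0.5000)  start (1,2)  tX=0.3464 tY=0.5800  stride 1/|dx|=1.1547 1/|dy|=2.0000
    cross x-line → (0,2), t=0.3464 (wall)
  → r_2 = 0.3464
beam 3: φ=90°, α=300°
  d=(0.5000,-0.8660)  start (1,2)  tX=1.4000 tY=0.3349  stride 1/|dx|=2.0000 1/|dy|=1.1547
    cross y-line → (1,1), t=0.3349
    cross x-line → (2,1), t=1.4000
    cross y-line → (2,0), t=1.4896 (wall)
  → r_3 = 1.4896

ranges = [0.6000, 0.3464, 1.4896]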